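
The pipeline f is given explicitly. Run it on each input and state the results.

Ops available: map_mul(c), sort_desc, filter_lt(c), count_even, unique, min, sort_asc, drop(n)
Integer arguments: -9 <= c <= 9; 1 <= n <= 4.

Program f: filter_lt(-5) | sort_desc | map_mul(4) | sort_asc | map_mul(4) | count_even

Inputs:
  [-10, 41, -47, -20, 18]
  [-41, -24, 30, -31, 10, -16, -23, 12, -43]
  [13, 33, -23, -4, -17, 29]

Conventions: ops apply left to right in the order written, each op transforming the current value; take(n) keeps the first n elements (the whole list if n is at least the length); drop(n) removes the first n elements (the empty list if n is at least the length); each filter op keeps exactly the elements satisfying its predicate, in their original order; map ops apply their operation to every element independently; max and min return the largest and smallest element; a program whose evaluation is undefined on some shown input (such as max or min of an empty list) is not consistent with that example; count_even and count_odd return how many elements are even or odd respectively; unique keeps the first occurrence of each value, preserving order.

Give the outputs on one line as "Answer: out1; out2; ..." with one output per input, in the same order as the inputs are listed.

3; 6; 2

Execution, op by op:
  [-10, 41, -47, -20, 18] -> [-10, -47, -20] -> [-10, -20, -47] -> [-40, -80, -188] -> [-188, -80, -40] -> [-752, -320, -160] -> 3
  [-41, -24, 30, -31, 10, -16, -23, 12, -43] -> [-41, -24, -31, -16, -23, -43] -> [-16, -23, -24, -31, -41, -43] -> [-64, -92, -96, -124, -164, -172] -> [-172, -164, -124, -96, -92, -64] -> [-688, -656, -496, -384, -368, -256] -> 6
  [13, 33, -23, -4, -17, 29] -> [-23, -17] -> [-17, -23] -> [-68, -92] -> [-92, -68] -> [-368, -272] -> 2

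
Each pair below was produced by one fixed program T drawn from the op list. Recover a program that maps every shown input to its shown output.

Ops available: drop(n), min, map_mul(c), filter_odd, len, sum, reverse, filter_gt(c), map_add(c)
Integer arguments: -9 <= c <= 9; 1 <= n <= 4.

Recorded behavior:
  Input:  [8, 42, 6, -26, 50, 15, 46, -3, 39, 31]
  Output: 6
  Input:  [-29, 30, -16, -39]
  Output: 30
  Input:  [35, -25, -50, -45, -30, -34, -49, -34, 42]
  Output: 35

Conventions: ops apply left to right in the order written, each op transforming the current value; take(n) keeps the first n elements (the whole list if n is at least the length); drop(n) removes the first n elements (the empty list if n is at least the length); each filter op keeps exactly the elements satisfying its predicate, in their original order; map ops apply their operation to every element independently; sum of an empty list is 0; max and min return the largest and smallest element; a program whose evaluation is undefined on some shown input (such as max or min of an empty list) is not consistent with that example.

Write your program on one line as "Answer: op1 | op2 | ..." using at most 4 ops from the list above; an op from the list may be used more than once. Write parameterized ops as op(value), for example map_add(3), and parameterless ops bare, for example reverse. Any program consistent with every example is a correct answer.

reverse | filter_gt(4) | min

Check, running the answer program on each example:
  [8, 42, 6, -26, 50, 15, 46, -3, 39, 31] -> [31, 39, -3, 46, 15, 50, -26, 6, 42, 8] -> [31, 39, 46, 15, 50, 6, 42, 8] -> 6
  [-29, 30, -16, -39] -> [-39, -16, 30, -29] -> [30] -> 30
  [35, -25, -50, -45, -30, -34, -49, -34, 42] -> [42, -34, -49, -34, -30, -45, -50, -25, 35] -> [42, 35] -> 35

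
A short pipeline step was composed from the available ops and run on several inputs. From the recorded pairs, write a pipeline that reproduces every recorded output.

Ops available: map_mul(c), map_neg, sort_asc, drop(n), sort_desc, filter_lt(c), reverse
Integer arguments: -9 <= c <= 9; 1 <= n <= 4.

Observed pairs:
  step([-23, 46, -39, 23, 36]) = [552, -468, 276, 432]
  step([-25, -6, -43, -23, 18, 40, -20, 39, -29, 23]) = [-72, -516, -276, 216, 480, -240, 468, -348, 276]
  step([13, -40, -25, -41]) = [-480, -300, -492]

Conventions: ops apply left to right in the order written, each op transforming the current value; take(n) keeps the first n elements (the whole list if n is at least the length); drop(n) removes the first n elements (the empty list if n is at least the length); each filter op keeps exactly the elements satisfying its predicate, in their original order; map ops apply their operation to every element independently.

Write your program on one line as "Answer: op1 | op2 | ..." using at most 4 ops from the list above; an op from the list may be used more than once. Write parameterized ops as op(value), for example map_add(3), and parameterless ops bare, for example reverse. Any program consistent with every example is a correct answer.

drop(1) | map_mul(6) | map_mul(2)

Check, running the answer program on each example:
  [-23, 46, -39, 23, 36] -> [46, -39, 23, 36] -> [276, -234, 138, 216] -> [552, -468, 276, 432]
  [-25, -6, -43, -23, 18, 40, -20, 39, -29, 23] -> [-6, -43, -23, 18, 40, -20, 39, -29, 23] -> [-36, -258, -138, 108, 240, -120, 234, -174, 138] -> [-72, -516, -276, 216, 480, -240, 468, -348, 276]
  [13, -40, -25, -41] -> [-40, -25, -41] -> [-240, -150, -246] -> [-480, -300, -492]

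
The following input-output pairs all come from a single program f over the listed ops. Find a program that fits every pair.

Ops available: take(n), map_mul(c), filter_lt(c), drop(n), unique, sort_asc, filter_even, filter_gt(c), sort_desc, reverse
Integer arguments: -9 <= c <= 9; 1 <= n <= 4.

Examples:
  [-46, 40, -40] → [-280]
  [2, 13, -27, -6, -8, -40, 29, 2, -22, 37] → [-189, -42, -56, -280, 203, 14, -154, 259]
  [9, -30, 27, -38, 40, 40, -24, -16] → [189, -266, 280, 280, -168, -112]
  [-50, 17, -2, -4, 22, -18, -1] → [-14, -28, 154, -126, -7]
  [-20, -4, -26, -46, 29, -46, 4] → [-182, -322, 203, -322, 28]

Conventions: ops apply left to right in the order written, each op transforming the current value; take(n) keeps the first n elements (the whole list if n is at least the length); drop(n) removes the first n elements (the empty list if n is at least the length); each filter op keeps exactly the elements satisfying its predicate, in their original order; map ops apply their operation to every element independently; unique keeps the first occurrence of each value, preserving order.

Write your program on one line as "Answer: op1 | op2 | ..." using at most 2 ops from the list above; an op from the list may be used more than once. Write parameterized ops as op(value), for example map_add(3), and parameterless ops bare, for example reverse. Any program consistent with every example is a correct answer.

drop(2) | map_mul(7)

Check, running the answer program on each example:
  [-46, 40, -40] -> [-40] -> [-280]
  [2, 13, -27, -6, -8, -40, 29, 2, -22, 37] -> [-27, -6, -8, -40, 29, 2, -22, 37] -> [-189, -42, -56, -280, 203, 14, -154, 259]
  [9, -30, 27, -38, 40, 40, -24, -16] -> [27, -38, 40, 40, -24, -16] -> [189, -266, 280, 280, -168, -112]
  [-50, 17, -2, -4, 22, -18, -1] -> [-2, -4, 22, -18, -1] -> [-14, -28, 154, -126, -7]
  [-20, -4, -26, -46, 29, -46, 4] -> [-26, -46, 29, -46, 4] -> [-182, -322, 203, -322, 28]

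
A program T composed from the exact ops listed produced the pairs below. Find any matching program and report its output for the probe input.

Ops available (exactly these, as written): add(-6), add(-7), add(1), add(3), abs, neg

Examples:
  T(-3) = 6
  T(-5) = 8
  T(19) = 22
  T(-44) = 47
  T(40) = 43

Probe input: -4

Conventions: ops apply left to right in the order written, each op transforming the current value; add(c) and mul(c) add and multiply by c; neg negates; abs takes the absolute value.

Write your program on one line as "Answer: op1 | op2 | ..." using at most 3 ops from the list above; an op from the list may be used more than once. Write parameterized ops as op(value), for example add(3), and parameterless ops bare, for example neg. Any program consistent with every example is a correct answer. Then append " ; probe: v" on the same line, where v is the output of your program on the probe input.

abs | add(3) ; probe: 7

Check, running the answer program on each example:
  -3 -> 3 -> 6
  -5 -> 5 -> 8
  19 -> 19 -> 22
  -44 -> 44 -> 47
  40 -> 40 -> 43
  probe: -4 -> 4 -> 7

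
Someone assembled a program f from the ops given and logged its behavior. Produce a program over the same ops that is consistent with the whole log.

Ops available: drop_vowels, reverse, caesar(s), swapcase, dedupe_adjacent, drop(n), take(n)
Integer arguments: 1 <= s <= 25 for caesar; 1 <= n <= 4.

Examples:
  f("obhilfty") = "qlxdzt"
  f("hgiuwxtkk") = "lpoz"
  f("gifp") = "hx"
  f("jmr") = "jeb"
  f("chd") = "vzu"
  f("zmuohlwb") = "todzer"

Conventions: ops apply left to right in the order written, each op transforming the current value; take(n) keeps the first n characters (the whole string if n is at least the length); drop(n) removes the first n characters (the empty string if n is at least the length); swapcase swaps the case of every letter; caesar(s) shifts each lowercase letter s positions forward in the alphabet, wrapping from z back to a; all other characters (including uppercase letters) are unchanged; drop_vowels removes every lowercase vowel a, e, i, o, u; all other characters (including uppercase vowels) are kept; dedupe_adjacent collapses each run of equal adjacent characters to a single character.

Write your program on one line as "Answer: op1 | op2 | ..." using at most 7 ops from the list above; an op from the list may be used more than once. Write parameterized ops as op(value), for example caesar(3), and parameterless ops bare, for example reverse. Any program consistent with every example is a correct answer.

reverse | dedupe_adjacent | drop_vowels | caesar(20) | drop_vowels | caesar(24)

Check, running the answer program on each example:
  "obhilfty" -> "ytflihbo" -> "ytflihbo" -> "ytflhb" -> "snzfbv" -> "snzfbv" -> "qlxdzt"
  "hgiuwxtkk" -> "kktxwuigh" -> "ktxwuigh" -> "ktxwgh" -> "enrqab" -> "nrqb" -> "lpoz"
  "gifp" -> "pfig" -> "pfig" -> "pfg" -> "jza" -> "jz" -> "hx"
  "jmr" -> "rmj" -> "rmj" -> "rmj" -> "lgd" -> "lgd" -> "jeb"
  "chd" -> "dhc" -> "dhc" -> "dhc" -> "xbw" -> "xbw" -> "vzu"
  "zmuohlwb" -> "bwlhoumz" -> "bwlhoumz" -> "bwlhmz" -> "vqfbgt" -> "vqfbgt" -> "todzer"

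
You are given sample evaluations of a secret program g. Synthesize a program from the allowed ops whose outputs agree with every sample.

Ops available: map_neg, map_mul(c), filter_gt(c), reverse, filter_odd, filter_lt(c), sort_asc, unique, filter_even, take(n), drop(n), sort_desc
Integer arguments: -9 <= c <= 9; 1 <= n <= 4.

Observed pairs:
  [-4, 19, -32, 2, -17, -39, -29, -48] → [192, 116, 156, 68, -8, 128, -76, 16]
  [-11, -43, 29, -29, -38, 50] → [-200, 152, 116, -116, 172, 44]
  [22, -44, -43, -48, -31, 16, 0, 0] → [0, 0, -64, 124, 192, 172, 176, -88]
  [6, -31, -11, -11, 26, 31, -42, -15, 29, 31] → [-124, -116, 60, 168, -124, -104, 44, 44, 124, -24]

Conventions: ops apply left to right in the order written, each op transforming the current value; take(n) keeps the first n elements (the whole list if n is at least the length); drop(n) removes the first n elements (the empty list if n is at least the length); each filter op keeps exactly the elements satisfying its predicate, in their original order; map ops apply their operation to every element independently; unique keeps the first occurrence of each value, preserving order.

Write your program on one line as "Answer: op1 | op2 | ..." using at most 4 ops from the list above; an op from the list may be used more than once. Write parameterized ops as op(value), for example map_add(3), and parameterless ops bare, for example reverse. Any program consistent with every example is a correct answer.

map_mul(4) | reverse | map_neg

Check, running the answer program on each example:
  [-4, 19, -32, 2, -17, -39, -29, -48] -> [-16, 76, -128, 8, -68, -156, -116, -192] -> [-192, -116, -156, -68, 8, -128, 76, -16] -> [192, 116, 156, 68, -8, 128, -76, 16]
  [-11, -43, 29, -29, -38, 50] -> [-44, -172, 116, -116, -152, 200] -> [200, -152, -116, 116, -172, -44] -> [-200, 152, 116, -116, 172, 44]
  [22, -44, -43, -48, -31, 16, 0, 0] -> [88, -176, -172, -192, -124, 64, 0, 0] -> [0, 0, 64, -124, -192, -172, -176, 88] -> [0, 0, -64, 124, 192, 172, 176, -88]
  [6, -31, -11, -11, 26, 31, -42, -15, 29, 31] -> [24, -124, -44, -44, 104, 124, -168, -60, 116, 124] -> [124, 116, -60, -168, 124, 104, -44, -44, -124, 24] -> [-124, -116, 60, 168, -124, -104, 44, 44, 124, -24]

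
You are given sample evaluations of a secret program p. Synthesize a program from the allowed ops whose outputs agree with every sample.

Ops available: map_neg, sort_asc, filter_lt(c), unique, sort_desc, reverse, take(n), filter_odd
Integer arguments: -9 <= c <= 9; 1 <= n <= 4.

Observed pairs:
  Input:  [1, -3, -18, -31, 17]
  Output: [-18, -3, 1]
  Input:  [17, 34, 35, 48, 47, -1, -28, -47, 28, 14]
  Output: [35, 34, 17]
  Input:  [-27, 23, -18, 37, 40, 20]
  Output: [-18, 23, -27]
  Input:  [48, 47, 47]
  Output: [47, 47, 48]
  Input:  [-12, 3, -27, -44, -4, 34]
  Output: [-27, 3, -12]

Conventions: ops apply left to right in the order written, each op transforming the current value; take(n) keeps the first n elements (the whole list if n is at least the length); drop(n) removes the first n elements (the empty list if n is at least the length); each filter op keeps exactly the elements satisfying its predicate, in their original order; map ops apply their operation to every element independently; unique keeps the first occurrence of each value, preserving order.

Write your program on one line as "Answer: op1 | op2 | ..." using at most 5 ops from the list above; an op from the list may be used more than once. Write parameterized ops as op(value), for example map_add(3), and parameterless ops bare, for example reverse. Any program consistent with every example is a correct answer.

take(3) | map_neg | reverse | map_neg

Check, running the answer program on each example:
  [1, -3, -18, -31, 17] -> [1, -3, -18] -> [-1, 3, 18] -> [18, 3, -1] -> [-18, -3, 1]
  [17, 34, 35, 48, 47, -1, -28, -47, 28, 14] -> [17, 34, 35] -> [-17, -34, -35] -> [-35, -34, -17] -> [35, 34, 17]
  [-27, 23, -18, 37, 40, 20] -> [-27, 23, -18] -> [27, -23, 18] -> [18, -23, 27] -> [-18, 23, -27]
  [48, 47, 47] -> [48, 47, 47] -> [-48, -47, -47] -> [-47, -47, -48] -> [47, 47, 48]
  [-12, 3, -27, -44, -4, 34] -> [-12, 3, -27] -> [12, -3, 27] -> [27, -3, 12] -> [-27, 3, -12]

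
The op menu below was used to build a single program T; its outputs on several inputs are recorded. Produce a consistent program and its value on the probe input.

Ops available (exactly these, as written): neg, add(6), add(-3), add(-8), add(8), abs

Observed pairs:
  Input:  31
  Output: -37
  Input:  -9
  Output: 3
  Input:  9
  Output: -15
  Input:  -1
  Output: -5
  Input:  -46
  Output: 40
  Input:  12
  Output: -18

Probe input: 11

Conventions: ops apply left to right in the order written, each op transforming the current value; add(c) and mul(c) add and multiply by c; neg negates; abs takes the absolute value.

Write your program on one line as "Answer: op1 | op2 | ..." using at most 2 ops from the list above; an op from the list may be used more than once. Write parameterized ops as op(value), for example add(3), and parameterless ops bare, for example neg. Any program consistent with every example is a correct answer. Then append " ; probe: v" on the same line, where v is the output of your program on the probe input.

add(6) | neg ; probe: -17

Check, running the answer program on each example:
  31 -> 37 -> -37
  -9 -> -3 -> 3
  9 -> 15 -> -15
  -1 -> 5 -> -5
  -46 -> -40 -> 40
  12 -> 18 -> -18
  probe: 11 -> 17 -> -17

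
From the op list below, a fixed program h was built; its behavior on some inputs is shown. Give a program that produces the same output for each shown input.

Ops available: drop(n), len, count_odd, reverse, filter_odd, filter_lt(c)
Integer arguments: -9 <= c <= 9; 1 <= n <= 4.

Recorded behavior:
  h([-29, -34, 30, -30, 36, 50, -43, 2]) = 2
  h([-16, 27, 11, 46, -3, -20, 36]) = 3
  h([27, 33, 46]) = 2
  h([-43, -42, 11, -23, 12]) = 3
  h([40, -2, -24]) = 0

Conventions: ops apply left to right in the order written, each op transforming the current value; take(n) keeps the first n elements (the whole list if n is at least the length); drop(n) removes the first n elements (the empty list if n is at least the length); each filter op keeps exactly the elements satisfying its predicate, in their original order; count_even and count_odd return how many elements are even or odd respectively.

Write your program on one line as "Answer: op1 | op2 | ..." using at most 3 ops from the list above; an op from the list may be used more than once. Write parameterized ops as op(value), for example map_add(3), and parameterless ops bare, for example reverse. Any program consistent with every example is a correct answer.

filter_odd | len

Check, running the answer program on each example:
  [-29, -34, 30, -30, 36, 50, -43, 2] -> [-29, -43] -> 2
  [-16, 27, 11, 46, -3, -20, 36] -> [27, 11, -3] -> 3
  [27, 33, 46] -> [27, 33] -> 2
  [-43, -42, 11, -23, 12] -> [-43, 11, -23] -> 3
  [40, -2, -24] -> [] -> 0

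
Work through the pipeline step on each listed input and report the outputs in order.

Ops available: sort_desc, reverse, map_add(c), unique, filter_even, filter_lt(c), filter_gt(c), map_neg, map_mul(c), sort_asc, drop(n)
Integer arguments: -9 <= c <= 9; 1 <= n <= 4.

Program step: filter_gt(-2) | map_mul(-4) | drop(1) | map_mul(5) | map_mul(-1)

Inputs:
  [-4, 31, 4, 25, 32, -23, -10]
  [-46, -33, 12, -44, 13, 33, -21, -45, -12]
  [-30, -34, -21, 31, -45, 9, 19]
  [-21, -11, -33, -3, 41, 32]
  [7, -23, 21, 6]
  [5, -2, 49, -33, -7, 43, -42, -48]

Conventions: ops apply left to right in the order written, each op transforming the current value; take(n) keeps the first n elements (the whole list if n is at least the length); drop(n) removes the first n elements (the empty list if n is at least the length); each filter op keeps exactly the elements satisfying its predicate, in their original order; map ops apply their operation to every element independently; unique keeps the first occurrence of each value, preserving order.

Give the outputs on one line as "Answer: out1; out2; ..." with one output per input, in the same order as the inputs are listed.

Execution, op by op:
  [-4, 31, 4, 25, 32, -23, -10] -> [31, 4, 25, 32] -> [-124, -16, -100, -128] -> [-16, -100, -128] -> [-80, -500, -640] -> [80, 500, 640]
  [-46, -33, 12, -44, 13, 33, -21, -45, -12] -> [12, 13, 33] -> [-48, -52, -132] -> [-52, -132] -> [-260, -660] -> [260, 660]
  [-30, -34, -21, 31, -45, 9, 19] -> [31, 9, 19] -> [-124, -36, -76] -> [-36, -76] -> [-180, -380] -> [180, 380]
  [-21, -11, -33, -3, 41, 32] -> [41, 32] -> [-164, -128] -> [-128] -> [-640] -> [640]
  [7, -23, 21, 6] -> [7, 21, 6] -> [-28, -84, -24] -> [-84, -24] -> [-420, -120] -> [420, 120]
  [5, -2, 49, -33, -7, 43, -42, -48] -> [5, 49, 43] -> [-20, -196, -172] -> [-196, -172] -> [-980, -860] -> [980, 860]

[80, 500, 640]; [260, 660]; [180, 380]; [640]; [420, 120]; [980, 860]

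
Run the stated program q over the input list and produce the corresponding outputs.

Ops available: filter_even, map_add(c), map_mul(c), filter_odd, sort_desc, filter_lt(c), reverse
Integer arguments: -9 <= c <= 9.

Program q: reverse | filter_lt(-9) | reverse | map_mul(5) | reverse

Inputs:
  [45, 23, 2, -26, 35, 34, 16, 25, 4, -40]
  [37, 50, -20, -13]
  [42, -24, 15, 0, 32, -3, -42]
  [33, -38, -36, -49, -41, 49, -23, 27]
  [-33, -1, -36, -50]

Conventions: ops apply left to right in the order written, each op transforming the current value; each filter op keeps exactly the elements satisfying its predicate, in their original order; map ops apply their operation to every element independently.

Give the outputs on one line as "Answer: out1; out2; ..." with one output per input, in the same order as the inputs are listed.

Execution, op by op:
  [45, 23, 2, -26, 35, 34, 16, 25, 4, -40] -> [-40, 4, 25, 16, 34, 35, -26, 2, 23, 45] -> [-40, -26] -> [-26, -40] -> [-130, -200] -> [-200, -130]
  [37, 50, -20, -13] -> [-13, -20, 50, 37] -> [-13, -20] -> [-20, -13] -> [-100, -65] -> [-65, -100]
  [42, -24, 15, 0, 32, -3, -42] -> [-42, -3, 32, 0, 15, -24, 42] -> [-42, -24] -> [-24, -42] -> [-120, -210] -> [-210, -120]
  [33, -38, -36, -49, -41, 49, -23, 27] -> [27, -23, 49, -41, -49, -36, -38, 33] -> [-23, -41, -49, -36, -38] -> [-38, -36, -49, -41, -23] -> [-190, -180, -245, -205, -115] -> [-115, -205, -245, -180, -190]
  [-33, -1, -36, -50] -> [-50, -36, -1, -33] -> [-50, -36, -33] -> [-33, -36, -50] -> [-165, -180, -250] -> [-250, -180, -165]

[-200, -130]; [-65, -100]; [-210, -120]; [-115, -205, -245, -180, -190]; [-250, -180, -165]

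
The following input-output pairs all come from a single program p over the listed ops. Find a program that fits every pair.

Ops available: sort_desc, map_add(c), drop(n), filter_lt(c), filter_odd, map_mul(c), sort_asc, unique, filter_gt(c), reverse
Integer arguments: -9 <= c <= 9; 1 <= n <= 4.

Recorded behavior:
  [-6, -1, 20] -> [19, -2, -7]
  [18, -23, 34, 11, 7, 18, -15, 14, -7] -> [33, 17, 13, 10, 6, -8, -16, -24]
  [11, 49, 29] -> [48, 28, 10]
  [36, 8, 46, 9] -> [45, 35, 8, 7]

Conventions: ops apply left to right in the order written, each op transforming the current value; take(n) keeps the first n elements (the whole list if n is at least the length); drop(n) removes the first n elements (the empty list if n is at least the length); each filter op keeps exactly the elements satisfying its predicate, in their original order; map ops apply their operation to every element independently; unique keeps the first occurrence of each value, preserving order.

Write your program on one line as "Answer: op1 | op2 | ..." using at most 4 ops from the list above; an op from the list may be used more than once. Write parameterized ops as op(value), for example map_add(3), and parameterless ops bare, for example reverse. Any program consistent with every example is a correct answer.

map_add(-1) | sort_asc | unique | sort_desc

Check, running the answer program on each example:
  [-6, -1, 20] -> [-7, -2, 19] -> [-7, -2, 19] -> [-7, -2, 19] -> [19, -2, -7]
  [18, -23, 34, 11, 7, 18, -15, 14, -7] -> [17, -24, 33, 10, 6, 17, -16, 13, -8] -> [-24, -16, -8, 6, 10, 13, 17, 17, 33] -> [-24, -16, -8, 6, 10, 13, 17, 33] -> [33, 17, 13, 10, 6, -8, -16, -24]
  [11, 49, 29] -> [10, 48, 28] -> [10, 28, 48] -> [10, 28, 48] -> [48, 28, 10]
  [36, 8, 46, 9] -> [35, 7, 45, 8] -> [7, 8, 35, 45] -> [7, 8, 35, 45] -> [45, 35, 8, 7]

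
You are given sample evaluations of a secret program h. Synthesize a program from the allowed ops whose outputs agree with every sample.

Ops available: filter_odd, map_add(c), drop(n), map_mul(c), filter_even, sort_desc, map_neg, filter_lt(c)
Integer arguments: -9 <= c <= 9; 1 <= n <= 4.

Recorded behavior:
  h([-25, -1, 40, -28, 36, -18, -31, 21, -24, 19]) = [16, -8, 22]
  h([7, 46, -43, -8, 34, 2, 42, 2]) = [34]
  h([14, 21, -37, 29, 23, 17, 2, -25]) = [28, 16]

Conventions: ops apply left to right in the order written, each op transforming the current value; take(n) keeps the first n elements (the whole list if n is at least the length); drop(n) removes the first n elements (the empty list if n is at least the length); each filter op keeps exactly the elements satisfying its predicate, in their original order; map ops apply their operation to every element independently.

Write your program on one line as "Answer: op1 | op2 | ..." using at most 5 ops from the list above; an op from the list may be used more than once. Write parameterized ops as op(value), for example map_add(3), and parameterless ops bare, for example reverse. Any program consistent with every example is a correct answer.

filter_odd | filter_lt(2) | map_add(6) | map_add(3) | map_neg

Check, running the answer program on each example:
  [-25, -1, 40, -28, 36, -18, -31, 21, -24, 19] -> [-25, -1, -31, 21, 19] -> [-25, -1, -31] -> [-19, 5, -25] -> [-16, 8, -22] -> [16, -8, 22]
  [7, 46, -43, -8, 34, 2, 42, 2] -> [7, -43] -> [-43] -> [-37] -> [-34] -> [34]
  [14, 21, -37, 29, 23, 17, 2, -25] -> [21, -37, 29, 23, 17, -25] -> [-37, -25] -> [-31, -19] -> [-28, -16] -> [28, 16]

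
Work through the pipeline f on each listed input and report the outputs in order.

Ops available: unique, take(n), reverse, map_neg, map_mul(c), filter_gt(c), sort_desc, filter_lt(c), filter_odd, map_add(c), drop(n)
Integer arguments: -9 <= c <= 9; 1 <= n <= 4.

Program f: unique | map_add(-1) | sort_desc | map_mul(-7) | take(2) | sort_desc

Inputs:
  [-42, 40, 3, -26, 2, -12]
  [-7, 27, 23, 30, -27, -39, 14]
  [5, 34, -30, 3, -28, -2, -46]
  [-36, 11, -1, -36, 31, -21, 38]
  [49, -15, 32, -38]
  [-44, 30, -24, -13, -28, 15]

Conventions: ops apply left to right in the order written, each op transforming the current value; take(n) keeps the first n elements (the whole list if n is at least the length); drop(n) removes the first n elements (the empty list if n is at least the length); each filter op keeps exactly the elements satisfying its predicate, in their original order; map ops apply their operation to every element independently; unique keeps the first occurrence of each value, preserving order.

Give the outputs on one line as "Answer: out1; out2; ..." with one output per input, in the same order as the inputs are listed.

[-14, -273]; [-182, -203]; [-28, -231]; [-210, -259]; [-217, -336]; [-98, -203]

Execution, op by op:
  [-42, 40, 3, -26, 2, -12] -> [-42, 40, 3, -26, 2, -12] -> [-43, 39, 2, -27, 1, -13] -> [39, 2, 1, -13, -27, -43] -> [-273, -14, -7, 91, 189, 301] -> [-273, -14] -> [-14, -273]
  [-7, 27, 23, 30, -27, -39, 14] -> [-7, 27, 23, 30, -27, -39, 14] -> [-8, 26, 22, 29, -28, -40, 13] -> [29, 26, 22, 13, -8, -28, -40] -> [-203, -182, -154, -91, 56, 196, 280] -> [-203, -182] -> [-182, -203]
  [5, 34, -30, 3, -28, -2, -46] -> [5, 34, -30, 3, -28, -2, -46] -> [4, 33, -31, 2, -29, -3, -47] -> [33, 4, 2, -3, -29, -31, -47] -> [-231, -28, -14, 21, 203, 217, 329] -> [-231, -28] -> [-28, -231]
  [-36, 11, -1, -36, 31, -21, 38] -> [-36, 11, -1, 31, -21, 38] -> [-37, 10, -2, 30, -22, 37] -> [37, 30, 10, -2, -22, -37] -> [-259, -210, -70, 14, 154, 259] -> [-259, -210] -> [-210, -259]
  [49, -15, 32, -38] -> [49, -15, 32, -38] -> [48, -16, 31, -39] -> [48, 31, -16, -39] -> [-336, -217, 112, 273] -> [-336, -217] -> [-217, -336]
  [-44, 30, -24, -13, -28, 15] -> [-44, 30, -24, -13, -28, 15] -> [-45, 29, -25, -14, -29, 14] -> [29, 14, -14, -25, -29, -45] -> [-203, -98, 98, 175, 203, 315] -> [-203, -98] -> [-98, -203]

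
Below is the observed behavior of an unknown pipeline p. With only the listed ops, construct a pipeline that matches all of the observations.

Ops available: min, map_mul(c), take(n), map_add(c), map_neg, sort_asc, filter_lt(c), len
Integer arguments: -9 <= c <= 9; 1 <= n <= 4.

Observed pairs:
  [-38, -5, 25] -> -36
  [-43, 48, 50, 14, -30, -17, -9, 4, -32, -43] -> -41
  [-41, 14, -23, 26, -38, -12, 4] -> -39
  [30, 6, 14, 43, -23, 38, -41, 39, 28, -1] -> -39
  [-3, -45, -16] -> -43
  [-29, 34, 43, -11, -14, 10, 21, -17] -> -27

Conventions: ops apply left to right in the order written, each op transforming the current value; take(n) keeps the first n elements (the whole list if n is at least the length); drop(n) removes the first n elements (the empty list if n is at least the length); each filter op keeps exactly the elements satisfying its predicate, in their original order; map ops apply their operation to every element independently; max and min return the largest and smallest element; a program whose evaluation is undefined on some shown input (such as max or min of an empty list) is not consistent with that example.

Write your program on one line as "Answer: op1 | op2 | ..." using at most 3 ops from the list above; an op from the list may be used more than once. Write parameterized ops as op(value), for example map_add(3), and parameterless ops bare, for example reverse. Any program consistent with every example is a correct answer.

filter_lt(9) | map_add(2) | min

Check, running the answer program on each example:
  [-38, -5, 25] -> [-38, -5] -> [-36, -3] -> -36
  [-43, 48, 50, 14, -30, -17, -9, 4, -32, -43] -> [-43, -30, -17, -9, 4, -32, -43] -> [-41, -28, -15, -7, 6, -30, -41] -> -41
  [-41, 14, -23, 26, -38, -12, 4] -> [-41, -23, -38, -12, 4] -> [-39, -21, -36, -10, 6] -> -39
  [30, 6, 14, 43, -23, 38, -41, 39, 28, -1] -> [6, -23, -41, -1] -> [8, -21, -39, 1] -> -39
  [-3, -45, -16] -> [-3, -45, -16] -> [-1, -43, -14] -> -43
  [-29, 34, 43, -11, -14, 10, 21, -17] -> [-29, -11, -14, -17] -> [-27, -9, -12, -15] -> -27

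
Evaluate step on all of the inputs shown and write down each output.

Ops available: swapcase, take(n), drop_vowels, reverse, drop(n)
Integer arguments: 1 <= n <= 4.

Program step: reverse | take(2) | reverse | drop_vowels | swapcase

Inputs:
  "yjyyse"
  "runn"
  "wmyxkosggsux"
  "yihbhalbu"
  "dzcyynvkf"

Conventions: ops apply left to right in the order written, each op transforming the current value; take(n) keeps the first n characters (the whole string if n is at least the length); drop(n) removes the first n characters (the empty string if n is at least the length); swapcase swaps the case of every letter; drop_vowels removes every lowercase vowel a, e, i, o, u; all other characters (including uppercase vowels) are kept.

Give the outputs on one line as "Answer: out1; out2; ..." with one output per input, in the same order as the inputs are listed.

Execution, op by op:
  "yjyyse" -> "esyyjy" -> "es" -> "se" -> "s" -> "S"
  "runn" -> "nnur" -> "nn" -> "nn" -> "nn" -> "NN"
  "wmyxkosggsux" -> "xusggsokxymw" -> "xu" -> "ux" -> "x" -> "X"
  "yihbhalbu" -> "ublahbhiy" -> "ub" -> "bu" -> "b" -> "B"
  "dzcyynvkf" -> "fkvnyyczd" -> "fk" -> "kf" -> "kf" -> "KF"

"S"; "NN"; "X"; "B"; "KF"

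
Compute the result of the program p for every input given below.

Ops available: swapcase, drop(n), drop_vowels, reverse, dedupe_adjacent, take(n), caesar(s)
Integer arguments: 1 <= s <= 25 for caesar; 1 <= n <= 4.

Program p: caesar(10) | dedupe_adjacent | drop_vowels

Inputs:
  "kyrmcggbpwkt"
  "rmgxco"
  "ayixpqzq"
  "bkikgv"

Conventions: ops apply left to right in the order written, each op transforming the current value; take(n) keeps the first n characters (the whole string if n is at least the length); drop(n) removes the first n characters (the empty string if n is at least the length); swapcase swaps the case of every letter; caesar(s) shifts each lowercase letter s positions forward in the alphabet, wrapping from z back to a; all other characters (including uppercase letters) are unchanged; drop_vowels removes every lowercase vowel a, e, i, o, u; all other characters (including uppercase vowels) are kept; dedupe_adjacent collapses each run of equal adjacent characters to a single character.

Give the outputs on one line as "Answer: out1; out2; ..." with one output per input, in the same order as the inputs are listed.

Execution, op by op:
  "kyrmcggbpwkt" -> "uibwmqqlzgud" -> "uibwmqlzgud" -> "bwmqlzgd"
  "rmgxco" -> "bwqhmy" -> "bwqhmy" -> "bwqhmy"
  "ayixpqzq" -> "kishzaja" -> "kishzaja" -> "kshzj"
  "bkikgv" -> "lusuqf" -> "lusuqf" -> "lsqf"

"bwmqlzgd"; "bwqhmy"; "kshzj"; "lsqf"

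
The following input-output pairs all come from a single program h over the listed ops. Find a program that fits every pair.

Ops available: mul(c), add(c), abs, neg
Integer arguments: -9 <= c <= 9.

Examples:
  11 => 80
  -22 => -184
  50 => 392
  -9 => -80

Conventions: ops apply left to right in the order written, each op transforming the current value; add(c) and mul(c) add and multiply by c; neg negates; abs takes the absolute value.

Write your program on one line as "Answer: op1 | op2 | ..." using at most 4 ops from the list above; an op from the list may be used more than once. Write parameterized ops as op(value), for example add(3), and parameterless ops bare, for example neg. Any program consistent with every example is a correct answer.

neg | mul(-8) | add(-8)

Check, running the answer program on each example:
  11 -> -11 -> 88 -> 80
  -22 -> 22 -> -176 -> -184
  50 -> -50 -> 400 -> 392
  -9 -> 9 -> -72 -> -80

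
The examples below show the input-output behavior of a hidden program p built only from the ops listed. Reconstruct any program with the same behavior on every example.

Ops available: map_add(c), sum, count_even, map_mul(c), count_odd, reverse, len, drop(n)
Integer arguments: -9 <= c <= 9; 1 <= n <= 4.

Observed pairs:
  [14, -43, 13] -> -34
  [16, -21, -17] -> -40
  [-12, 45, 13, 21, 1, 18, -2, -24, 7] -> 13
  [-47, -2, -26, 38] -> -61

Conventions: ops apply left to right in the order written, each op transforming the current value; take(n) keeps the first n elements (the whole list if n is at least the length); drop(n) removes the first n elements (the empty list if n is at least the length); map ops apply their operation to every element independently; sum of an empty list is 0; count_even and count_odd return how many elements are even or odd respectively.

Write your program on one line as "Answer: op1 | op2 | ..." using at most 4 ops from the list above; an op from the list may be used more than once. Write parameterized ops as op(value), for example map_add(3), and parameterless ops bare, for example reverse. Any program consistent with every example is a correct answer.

map_add(9) | map_add(-7) | map_add(-8) | sum

Check, running the answer program on each example:
  [14, -43, 13] -> [23, -34, 22] -> [16, -41, 15] -> [8, -49, 7] -> -34
  [16, -21, -17] -> [25, -12, -8] -> [18, -19, -15] -> [10, -27, -23] -> -40
  [-12, 45, 13, 21, 1, 18, -2, -24, 7] -> [-3, 54, 22, 30, 10, 27, 7, -15, 16] -> [-10, 47, 15, 23, 3, 20, 0, -22, 9] -> [-18, 39, 7, 15, -5, 12, -8, -30, 1] -> 13
  [-47, -2, -26, 38] -> [-38, 7, -17, 47] -> [-45, 0, -24, 40] -> [-53, -8, -32, 32] -> -61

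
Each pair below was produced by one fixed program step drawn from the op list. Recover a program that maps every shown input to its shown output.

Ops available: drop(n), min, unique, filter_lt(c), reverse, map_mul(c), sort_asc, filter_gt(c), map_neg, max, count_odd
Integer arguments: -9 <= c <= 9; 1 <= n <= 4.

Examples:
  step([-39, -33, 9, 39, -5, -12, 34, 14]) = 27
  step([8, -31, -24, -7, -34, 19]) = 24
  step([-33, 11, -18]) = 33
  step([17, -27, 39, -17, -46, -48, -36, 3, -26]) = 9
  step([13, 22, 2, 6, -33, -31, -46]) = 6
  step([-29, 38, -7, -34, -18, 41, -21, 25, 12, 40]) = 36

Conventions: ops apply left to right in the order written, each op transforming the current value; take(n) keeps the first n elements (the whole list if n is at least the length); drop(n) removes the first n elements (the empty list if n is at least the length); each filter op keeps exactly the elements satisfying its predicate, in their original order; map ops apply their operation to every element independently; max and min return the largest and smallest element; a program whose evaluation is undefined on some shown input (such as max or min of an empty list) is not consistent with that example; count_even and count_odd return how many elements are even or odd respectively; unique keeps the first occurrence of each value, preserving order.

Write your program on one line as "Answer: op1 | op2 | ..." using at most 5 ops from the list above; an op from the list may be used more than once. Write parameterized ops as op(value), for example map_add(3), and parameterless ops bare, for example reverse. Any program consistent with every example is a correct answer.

map_mul(-3) | filter_lt(-2) | map_neg | min

Check, running the answer program on each example:
  [-39, -33, 9, 39, -5, -12, 34, 14] -> [117, 99, -27, -117, 15, 36, -102, -42] -> [-27, -117, -102, -42] -> [27, 117, 102, 42] -> 27
  [8, -31, -24, -7, -34, 19] -> [-24, 93, 72, 21, 102, -57] -> [-24, -57] -> [24, 57] -> 24
  [-33, 11, -18] -> [99, -33, 54] -> [-33] -> [33] -> 33
  [17, -27, 39, -17, -46, -48, -36, 3, -26] -> [-51, 81, -117, 51, 138, 144, 108, -9, 78] -> [-51, -117, -9] -> [51, 117, 9] -> 9
  [13, 22, 2, 6, -33, -31, -46] -> [-39, -66, -6, -18, 99, 93, 138] -> [-39, -66, -6, -18] -> [39, 66, 6, 18] -> 6
  [-29, 38, -7, -34, -18, 41, -21, 25, 12, 40] -> [87, -114, 21, 102, 54, -123, 63, -75, -36, -120] -> [-114, -123, -75, -36, -120] -> [114, 123, 75, 36, 120] -> 36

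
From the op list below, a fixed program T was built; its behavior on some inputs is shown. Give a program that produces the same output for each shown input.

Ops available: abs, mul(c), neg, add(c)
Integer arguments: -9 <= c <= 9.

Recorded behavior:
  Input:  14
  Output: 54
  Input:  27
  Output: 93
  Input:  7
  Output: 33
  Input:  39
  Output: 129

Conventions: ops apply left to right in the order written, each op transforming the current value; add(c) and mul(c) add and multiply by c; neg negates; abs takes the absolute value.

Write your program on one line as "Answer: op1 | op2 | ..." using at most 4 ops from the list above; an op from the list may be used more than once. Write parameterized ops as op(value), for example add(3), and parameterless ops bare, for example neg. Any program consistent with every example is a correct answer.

add(4) | neg | mul(-3)

Check, running the answer program on each example:
  14 -> 18 -> -18 -> 54
  27 -> 31 -> -31 -> 93
  7 -> 11 -> -11 -> 33
  39 -> 43 -> -43 -> 129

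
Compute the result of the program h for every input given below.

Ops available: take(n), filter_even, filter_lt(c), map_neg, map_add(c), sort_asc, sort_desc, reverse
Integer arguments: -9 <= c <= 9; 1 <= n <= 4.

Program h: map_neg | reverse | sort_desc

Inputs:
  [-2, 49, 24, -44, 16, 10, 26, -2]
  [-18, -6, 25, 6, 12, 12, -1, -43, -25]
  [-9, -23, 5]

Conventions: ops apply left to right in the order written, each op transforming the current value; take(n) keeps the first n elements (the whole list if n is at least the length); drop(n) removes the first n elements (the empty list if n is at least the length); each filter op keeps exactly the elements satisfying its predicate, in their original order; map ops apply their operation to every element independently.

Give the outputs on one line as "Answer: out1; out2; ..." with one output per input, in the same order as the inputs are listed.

[44, 2, 2, -10, -16, -24, -26, -49]; [43, 25, 18, 6, 1, -6, -12, -12, -25]; [23, 9, -5]

Execution, op by op:
  [-2, 49, 24, -44, 16, 10, 26, -2] -> [2, -49, -24, 44, -16, -10, -26, 2] -> [2, -26, -10, -16, 44, -24, -49, 2] -> [44, 2, 2, -10, -16, -24, -26, -49]
  [-18, -6, 25, 6, 12, 12, -1, -43, -25] -> [18, 6, -25, -6, -12, -12, 1, 43, 25] -> [25, 43, 1, -12, -12, -6, -25, 6, 18] -> [43, 25, 18, 6, 1, -6, -12, -12, -25]
  [-9, -23, 5] -> [9, 23, -5] -> [-5, 23, 9] -> [23, 9, -5]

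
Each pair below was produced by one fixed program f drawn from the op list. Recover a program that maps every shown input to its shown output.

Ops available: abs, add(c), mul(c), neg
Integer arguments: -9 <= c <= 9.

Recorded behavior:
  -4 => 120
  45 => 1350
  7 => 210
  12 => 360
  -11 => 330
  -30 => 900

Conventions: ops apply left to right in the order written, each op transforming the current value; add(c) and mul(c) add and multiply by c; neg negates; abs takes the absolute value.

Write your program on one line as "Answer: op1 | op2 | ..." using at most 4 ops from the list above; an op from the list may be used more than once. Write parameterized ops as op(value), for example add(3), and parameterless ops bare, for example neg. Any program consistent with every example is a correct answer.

mul(5) | mul(6) | abs

Check, running the answer program on each example:
  -4 -> -20 -> -120 -> 120
  45 -> 225 -> 1350 -> 1350
  7 -> 35 -> 210 -> 210
  12 -> 60 -> 360 -> 360
  -11 -> -55 -> -330 -> 330
  -30 -> -150 -> -900 -> 900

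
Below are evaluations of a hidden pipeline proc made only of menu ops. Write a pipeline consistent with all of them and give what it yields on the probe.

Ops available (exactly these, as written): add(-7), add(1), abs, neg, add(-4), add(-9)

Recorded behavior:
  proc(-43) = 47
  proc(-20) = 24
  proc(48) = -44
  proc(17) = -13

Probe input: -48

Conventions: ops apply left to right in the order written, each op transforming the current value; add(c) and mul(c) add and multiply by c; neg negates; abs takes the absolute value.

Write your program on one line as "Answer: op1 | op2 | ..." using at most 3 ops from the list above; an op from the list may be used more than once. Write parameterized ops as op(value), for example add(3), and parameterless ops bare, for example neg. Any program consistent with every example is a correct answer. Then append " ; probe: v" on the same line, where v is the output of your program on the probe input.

add(-4) | neg ; probe: 52

Check, running the answer program on each example:
  -43 -> -47 -> 47
  -20 -> -24 -> 24
  48 -> 44 -> -44
  17 -> 13 -> -13
  probe: -48 -> -52 -> 52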